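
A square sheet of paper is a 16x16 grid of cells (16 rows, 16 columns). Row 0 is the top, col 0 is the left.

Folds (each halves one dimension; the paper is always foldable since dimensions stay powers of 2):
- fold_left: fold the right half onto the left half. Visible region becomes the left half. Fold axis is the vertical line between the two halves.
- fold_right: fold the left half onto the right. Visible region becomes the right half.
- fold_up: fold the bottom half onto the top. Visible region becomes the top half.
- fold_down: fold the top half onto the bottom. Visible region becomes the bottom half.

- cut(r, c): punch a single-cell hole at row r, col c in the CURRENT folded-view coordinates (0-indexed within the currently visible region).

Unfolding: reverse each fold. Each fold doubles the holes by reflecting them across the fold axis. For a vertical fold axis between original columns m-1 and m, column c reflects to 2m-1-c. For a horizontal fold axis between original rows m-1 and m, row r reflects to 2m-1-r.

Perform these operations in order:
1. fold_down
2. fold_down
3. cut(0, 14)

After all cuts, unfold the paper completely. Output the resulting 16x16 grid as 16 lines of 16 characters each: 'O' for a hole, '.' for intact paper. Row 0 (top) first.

Answer: ................
................
................
..............O.
..............O.
................
................
................
................
................
................
..............O.
..............O.
................
................
................

Derivation:
Op 1 fold_down: fold axis h@8; visible region now rows[8,16) x cols[0,16) = 8x16
Op 2 fold_down: fold axis h@12; visible region now rows[12,16) x cols[0,16) = 4x16
Op 3 cut(0, 14): punch at orig (12,14); cuts so far [(12, 14)]; region rows[12,16) x cols[0,16) = 4x16
Unfold 1 (reflect across h@12): 2 holes -> [(11, 14), (12, 14)]
Unfold 2 (reflect across h@8): 4 holes -> [(3, 14), (4, 14), (11, 14), (12, 14)]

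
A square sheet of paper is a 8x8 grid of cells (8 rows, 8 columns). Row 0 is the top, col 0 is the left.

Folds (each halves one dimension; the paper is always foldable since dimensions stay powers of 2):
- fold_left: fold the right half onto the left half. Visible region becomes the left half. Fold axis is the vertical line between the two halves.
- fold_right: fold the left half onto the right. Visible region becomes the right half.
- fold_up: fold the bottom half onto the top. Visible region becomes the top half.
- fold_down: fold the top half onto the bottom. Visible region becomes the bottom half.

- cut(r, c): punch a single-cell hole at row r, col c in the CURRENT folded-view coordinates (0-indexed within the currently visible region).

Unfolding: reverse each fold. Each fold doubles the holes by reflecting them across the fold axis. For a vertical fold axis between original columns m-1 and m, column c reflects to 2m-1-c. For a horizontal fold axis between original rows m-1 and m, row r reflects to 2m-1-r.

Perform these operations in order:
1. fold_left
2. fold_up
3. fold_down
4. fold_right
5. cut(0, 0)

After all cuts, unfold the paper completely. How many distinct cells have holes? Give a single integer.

Op 1 fold_left: fold axis v@4; visible region now rows[0,8) x cols[0,4) = 8x4
Op 2 fold_up: fold axis h@4; visible region now rows[0,4) x cols[0,4) = 4x4
Op 3 fold_down: fold axis h@2; visible region now rows[2,4) x cols[0,4) = 2x4
Op 4 fold_right: fold axis v@2; visible region now rows[2,4) x cols[2,4) = 2x2
Op 5 cut(0, 0): punch at orig (2,2); cuts so far [(2, 2)]; region rows[2,4) x cols[2,4) = 2x2
Unfold 1 (reflect across v@2): 2 holes -> [(2, 1), (2, 2)]
Unfold 2 (reflect across h@2): 4 holes -> [(1, 1), (1, 2), (2, 1), (2, 2)]
Unfold 3 (reflect across h@4): 8 holes -> [(1, 1), (1, 2), (2, 1), (2, 2), (5, 1), (5, 2), (6, 1), (6, 2)]
Unfold 4 (reflect across v@4): 16 holes -> [(1, 1), (1, 2), (1, 5), (1, 6), (2, 1), (2, 2), (2, 5), (2, 6), (5, 1), (5, 2), (5, 5), (5, 6), (6, 1), (6, 2), (6, 5), (6, 6)]

Answer: 16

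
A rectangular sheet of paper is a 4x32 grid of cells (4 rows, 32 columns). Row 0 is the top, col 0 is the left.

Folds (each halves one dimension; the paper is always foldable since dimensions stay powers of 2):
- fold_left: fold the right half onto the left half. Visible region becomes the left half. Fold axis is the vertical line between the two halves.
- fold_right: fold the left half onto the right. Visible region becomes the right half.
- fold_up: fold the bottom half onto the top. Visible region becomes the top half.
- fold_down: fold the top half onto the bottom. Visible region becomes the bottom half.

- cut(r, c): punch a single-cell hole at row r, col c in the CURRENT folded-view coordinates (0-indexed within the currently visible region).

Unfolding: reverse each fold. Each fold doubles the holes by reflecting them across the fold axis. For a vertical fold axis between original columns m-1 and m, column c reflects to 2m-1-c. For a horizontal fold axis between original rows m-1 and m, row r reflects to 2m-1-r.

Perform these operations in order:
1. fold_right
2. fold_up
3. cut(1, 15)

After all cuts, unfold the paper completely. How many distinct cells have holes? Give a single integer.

Answer: 4

Derivation:
Op 1 fold_right: fold axis v@16; visible region now rows[0,4) x cols[16,32) = 4x16
Op 2 fold_up: fold axis h@2; visible region now rows[0,2) x cols[16,32) = 2x16
Op 3 cut(1, 15): punch at orig (1,31); cuts so far [(1, 31)]; region rows[0,2) x cols[16,32) = 2x16
Unfold 1 (reflect across h@2): 2 holes -> [(1, 31), (2, 31)]
Unfold 2 (reflect across v@16): 4 holes -> [(1, 0), (1, 31), (2, 0), (2, 31)]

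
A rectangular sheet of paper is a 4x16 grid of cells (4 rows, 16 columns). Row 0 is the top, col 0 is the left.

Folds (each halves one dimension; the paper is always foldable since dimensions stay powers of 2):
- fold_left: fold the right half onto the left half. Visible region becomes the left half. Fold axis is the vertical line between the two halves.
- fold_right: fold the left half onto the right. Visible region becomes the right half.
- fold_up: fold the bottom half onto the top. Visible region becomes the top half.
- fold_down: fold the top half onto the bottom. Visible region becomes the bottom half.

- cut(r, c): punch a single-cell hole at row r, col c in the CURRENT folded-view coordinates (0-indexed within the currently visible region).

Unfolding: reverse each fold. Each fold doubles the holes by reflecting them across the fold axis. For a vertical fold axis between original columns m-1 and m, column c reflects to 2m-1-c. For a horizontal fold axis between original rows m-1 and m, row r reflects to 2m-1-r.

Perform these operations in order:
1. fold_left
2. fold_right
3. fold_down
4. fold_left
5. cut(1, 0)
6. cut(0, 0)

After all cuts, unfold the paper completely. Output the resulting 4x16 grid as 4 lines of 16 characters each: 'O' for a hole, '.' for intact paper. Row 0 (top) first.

Op 1 fold_left: fold axis v@8; visible region now rows[0,4) x cols[0,8) = 4x8
Op 2 fold_right: fold axis v@4; visible region now rows[0,4) x cols[4,8) = 4x4
Op 3 fold_down: fold axis h@2; visible region now rows[2,4) x cols[4,8) = 2x4
Op 4 fold_left: fold axis v@6; visible region now rows[2,4) x cols[4,6) = 2x2
Op 5 cut(1, 0): punch at orig (3,4); cuts so far [(3, 4)]; region rows[2,4) x cols[4,6) = 2x2
Op 6 cut(0, 0): punch at orig (2,4); cuts so far [(2, 4), (3, 4)]; region rows[2,4) x cols[4,6) = 2x2
Unfold 1 (reflect across v@6): 4 holes -> [(2, 4), (2, 7), (3, 4), (3, 7)]
Unfold 2 (reflect across h@2): 8 holes -> [(0, 4), (0, 7), (1, 4), (1, 7), (2, 4), (2, 7), (3, 4), (3, 7)]
Unfold 3 (reflect across v@4): 16 holes -> [(0, 0), (0, 3), (0, 4), (0, 7), (1, 0), (1, 3), (1, 4), (1, 7), (2, 0), (2, 3), (2, 4), (2, 7), (3, 0), (3, 3), (3, 4), (3, 7)]
Unfold 4 (reflect across v@8): 32 holes -> [(0, 0), (0, 3), (0, 4), (0, 7), (0, 8), (0, 11), (0, 12), (0, 15), (1, 0), (1, 3), (1, 4), (1, 7), (1, 8), (1, 11), (1, 12), (1, 15), (2, 0), (2, 3), (2, 4), (2, 7), (2, 8), (2, 11), (2, 12), (2, 15), (3, 0), (3, 3), (3, 4), (3, 7), (3, 8), (3, 11), (3, 12), (3, 15)]

Answer: O..OO..OO..OO..O
O..OO..OO..OO..O
O..OO..OO..OO..O
O..OO..OO..OO..O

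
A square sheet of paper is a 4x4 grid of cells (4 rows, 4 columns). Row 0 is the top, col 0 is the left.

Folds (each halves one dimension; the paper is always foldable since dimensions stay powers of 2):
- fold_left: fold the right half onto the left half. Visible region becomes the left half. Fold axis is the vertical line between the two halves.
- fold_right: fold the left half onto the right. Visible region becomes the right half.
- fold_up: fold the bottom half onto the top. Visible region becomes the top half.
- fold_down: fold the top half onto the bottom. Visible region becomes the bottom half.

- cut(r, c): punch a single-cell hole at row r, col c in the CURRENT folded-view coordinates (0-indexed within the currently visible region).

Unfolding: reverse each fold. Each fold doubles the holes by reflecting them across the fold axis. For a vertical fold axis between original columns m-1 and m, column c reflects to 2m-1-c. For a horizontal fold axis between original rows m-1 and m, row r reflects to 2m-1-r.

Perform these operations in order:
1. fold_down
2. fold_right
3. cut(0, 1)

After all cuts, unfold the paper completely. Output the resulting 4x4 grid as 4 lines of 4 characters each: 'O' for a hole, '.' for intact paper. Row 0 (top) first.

Answer: ....
O..O
O..O
....

Derivation:
Op 1 fold_down: fold axis h@2; visible region now rows[2,4) x cols[0,4) = 2x4
Op 2 fold_right: fold axis v@2; visible region now rows[2,4) x cols[2,4) = 2x2
Op 3 cut(0, 1): punch at orig (2,3); cuts so far [(2, 3)]; region rows[2,4) x cols[2,4) = 2x2
Unfold 1 (reflect across v@2): 2 holes -> [(2, 0), (2, 3)]
Unfold 2 (reflect across h@2): 4 holes -> [(1, 0), (1, 3), (2, 0), (2, 3)]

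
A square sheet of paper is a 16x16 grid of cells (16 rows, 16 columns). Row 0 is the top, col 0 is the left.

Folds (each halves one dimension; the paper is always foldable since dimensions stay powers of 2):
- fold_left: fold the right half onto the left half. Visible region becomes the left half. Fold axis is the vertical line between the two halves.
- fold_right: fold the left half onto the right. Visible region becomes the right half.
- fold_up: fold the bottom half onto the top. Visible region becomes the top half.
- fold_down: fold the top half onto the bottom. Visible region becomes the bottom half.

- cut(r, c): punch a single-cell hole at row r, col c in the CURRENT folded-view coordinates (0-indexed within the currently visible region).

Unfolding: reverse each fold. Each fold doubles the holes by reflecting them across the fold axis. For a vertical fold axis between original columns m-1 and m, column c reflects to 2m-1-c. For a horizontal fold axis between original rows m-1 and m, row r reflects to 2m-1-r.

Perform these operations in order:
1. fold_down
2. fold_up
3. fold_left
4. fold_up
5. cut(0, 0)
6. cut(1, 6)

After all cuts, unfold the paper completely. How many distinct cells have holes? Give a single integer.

Op 1 fold_down: fold axis h@8; visible region now rows[8,16) x cols[0,16) = 8x16
Op 2 fold_up: fold axis h@12; visible region now rows[8,12) x cols[0,16) = 4x16
Op 3 fold_left: fold axis v@8; visible region now rows[8,12) x cols[0,8) = 4x8
Op 4 fold_up: fold axis h@10; visible region now rows[8,10) x cols[0,8) = 2x8
Op 5 cut(0, 0): punch at orig (8,0); cuts so far [(8, 0)]; region rows[8,10) x cols[0,8) = 2x8
Op 6 cut(1, 6): punch at orig (9,6); cuts so far [(8, 0), (9, 6)]; region rows[8,10) x cols[0,8) = 2x8
Unfold 1 (reflect across h@10): 4 holes -> [(8, 0), (9, 6), (10, 6), (11, 0)]
Unfold 2 (reflect across v@8): 8 holes -> [(8, 0), (8, 15), (9, 6), (9, 9), (10, 6), (10, 9), (11, 0), (11, 15)]
Unfold 3 (reflect across h@12): 16 holes -> [(8, 0), (8, 15), (9, 6), (9, 9), (10, 6), (10, 9), (11, 0), (11, 15), (12, 0), (12, 15), (13, 6), (13, 9), (14, 6), (14, 9), (15, 0), (15, 15)]
Unfold 4 (reflect across h@8): 32 holes -> [(0, 0), (0, 15), (1, 6), (1, 9), (2, 6), (2, 9), (3, 0), (3, 15), (4, 0), (4, 15), (5, 6), (5, 9), (6, 6), (6, 9), (7, 0), (7, 15), (8, 0), (8, 15), (9, 6), (9, 9), (10, 6), (10, 9), (11, 0), (11, 15), (12, 0), (12, 15), (13, 6), (13, 9), (14, 6), (14, 9), (15, 0), (15, 15)]

Answer: 32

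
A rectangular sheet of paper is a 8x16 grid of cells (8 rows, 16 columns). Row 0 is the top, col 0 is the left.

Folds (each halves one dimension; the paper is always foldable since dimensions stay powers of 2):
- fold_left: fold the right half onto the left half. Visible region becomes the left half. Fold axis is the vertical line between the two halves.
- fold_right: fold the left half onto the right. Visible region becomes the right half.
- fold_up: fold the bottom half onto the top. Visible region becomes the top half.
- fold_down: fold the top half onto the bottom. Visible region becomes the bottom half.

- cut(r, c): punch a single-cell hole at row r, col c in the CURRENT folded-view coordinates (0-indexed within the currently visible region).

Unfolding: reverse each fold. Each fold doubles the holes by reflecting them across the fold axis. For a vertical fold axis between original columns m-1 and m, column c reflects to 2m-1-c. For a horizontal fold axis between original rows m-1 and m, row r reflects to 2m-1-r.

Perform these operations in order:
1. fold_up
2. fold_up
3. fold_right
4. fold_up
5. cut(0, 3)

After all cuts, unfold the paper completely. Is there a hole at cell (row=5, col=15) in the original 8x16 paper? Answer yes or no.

Answer: no

Derivation:
Op 1 fold_up: fold axis h@4; visible region now rows[0,4) x cols[0,16) = 4x16
Op 2 fold_up: fold axis h@2; visible region now rows[0,2) x cols[0,16) = 2x16
Op 3 fold_right: fold axis v@8; visible region now rows[0,2) x cols[8,16) = 2x8
Op 4 fold_up: fold axis h@1; visible region now rows[0,1) x cols[8,16) = 1x8
Op 5 cut(0, 3): punch at orig (0,11); cuts so far [(0, 11)]; region rows[0,1) x cols[8,16) = 1x8
Unfold 1 (reflect across h@1): 2 holes -> [(0, 11), (1, 11)]
Unfold 2 (reflect across v@8): 4 holes -> [(0, 4), (0, 11), (1, 4), (1, 11)]
Unfold 3 (reflect across h@2): 8 holes -> [(0, 4), (0, 11), (1, 4), (1, 11), (2, 4), (2, 11), (3, 4), (3, 11)]
Unfold 4 (reflect across h@4): 16 holes -> [(0, 4), (0, 11), (1, 4), (1, 11), (2, 4), (2, 11), (3, 4), (3, 11), (4, 4), (4, 11), (5, 4), (5, 11), (6, 4), (6, 11), (7, 4), (7, 11)]
Holes: [(0, 4), (0, 11), (1, 4), (1, 11), (2, 4), (2, 11), (3, 4), (3, 11), (4, 4), (4, 11), (5, 4), (5, 11), (6, 4), (6, 11), (7, 4), (7, 11)]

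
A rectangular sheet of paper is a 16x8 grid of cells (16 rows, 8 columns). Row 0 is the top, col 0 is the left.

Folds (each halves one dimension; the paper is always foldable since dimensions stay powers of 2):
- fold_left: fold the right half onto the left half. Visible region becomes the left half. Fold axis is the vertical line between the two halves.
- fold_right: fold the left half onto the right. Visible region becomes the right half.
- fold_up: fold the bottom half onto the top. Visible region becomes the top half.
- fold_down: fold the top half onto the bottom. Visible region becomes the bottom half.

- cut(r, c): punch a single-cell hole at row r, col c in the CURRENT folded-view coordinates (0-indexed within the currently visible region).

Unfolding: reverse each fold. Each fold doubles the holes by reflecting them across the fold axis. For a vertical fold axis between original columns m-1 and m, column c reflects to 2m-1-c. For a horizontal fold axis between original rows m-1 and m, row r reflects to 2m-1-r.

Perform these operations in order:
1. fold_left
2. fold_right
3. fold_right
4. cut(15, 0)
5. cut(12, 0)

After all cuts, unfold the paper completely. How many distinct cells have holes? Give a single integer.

Answer: 16

Derivation:
Op 1 fold_left: fold axis v@4; visible region now rows[0,16) x cols[0,4) = 16x4
Op 2 fold_right: fold axis v@2; visible region now rows[0,16) x cols[2,4) = 16x2
Op 3 fold_right: fold axis v@3; visible region now rows[0,16) x cols[3,4) = 16x1
Op 4 cut(15, 0): punch at orig (15,3); cuts so far [(15, 3)]; region rows[0,16) x cols[3,4) = 16x1
Op 5 cut(12, 0): punch at orig (12,3); cuts so far [(12, 3), (15, 3)]; region rows[0,16) x cols[3,4) = 16x1
Unfold 1 (reflect across v@3): 4 holes -> [(12, 2), (12, 3), (15, 2), (15, 3)]
Unfold 2 (reflect across v@2): 8 holes -> [(12, 0), (12, 1), (12, 2), (12, 3), (15, 0), (15, 1), (15, 2), (15, 3)]
Unfold 3 (reflect across v@4): 16 holes -> [(12, 0), (12, 1), (12, 2), (12, 3), (12, 4), (12, 5), (12, 6), (12, 7), (15, 0), (15, 1), (15, 2), (15, 3), (15, 4), (15, 5), (15, 6), (15, 7)]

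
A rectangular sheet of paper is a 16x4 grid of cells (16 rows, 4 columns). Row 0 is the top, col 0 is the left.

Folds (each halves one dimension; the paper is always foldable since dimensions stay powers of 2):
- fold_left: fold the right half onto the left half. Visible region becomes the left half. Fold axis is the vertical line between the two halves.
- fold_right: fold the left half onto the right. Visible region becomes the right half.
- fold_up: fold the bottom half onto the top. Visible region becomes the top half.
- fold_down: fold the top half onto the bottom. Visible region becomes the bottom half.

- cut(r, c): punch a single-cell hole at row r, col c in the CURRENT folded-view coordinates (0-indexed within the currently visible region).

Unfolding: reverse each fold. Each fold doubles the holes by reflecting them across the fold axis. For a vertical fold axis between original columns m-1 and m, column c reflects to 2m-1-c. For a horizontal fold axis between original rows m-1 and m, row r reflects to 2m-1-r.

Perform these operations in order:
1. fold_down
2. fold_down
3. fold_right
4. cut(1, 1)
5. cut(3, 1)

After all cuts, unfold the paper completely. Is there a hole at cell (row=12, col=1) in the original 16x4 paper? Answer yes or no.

Answer: no

Derivation:
Op 1 fold_down: fold axis h@8; visible region now rows[8,16) x cols[0,4) = 8x4
Op 2 fold_down: fold axis h@12; visible region now rows[12,16) x cols[0,4) = 4x4
Op 3 fold_right: fold axis v@2; visible region now rows[12,16) x cols[2,4) = 4x2
Op 4 cut(1, 1): punch at orig (13,3); cuts so far [(13, 3)]; region rows[12,16) x cols[2,4) = 4x2
Op 5 cut(3, 1): punch at orig (15,3); cuts so far [(13, 3), (15, 3)]; region rows[12,16) x cols[2,4) = 4x2
Unfold 1 (reflect across v@2): 4 holes -> [(13, 0), (13, 3), (15, 0), (15, 3)]
Unfold 2 (reflect across h@12): 8 holes -> [(8, 0), (8, 3), (10, 0), (10, 3), (13, 0), (13, 3), (15, 0), (15, 3)]
Unfold 3 (reflect across h@8): 16 holes -> [(0, 0), (0, 3), (2, 0), (2, 3), (5, 0), (5, 3), (7, 0), (7, 3), (8, 0), (8, 3), (10, 0), (10, 3), (13, 0), (13, 3), (15, 0), (15, 3)]
Holes: [(0, 0), (0, 3), (2, 0), (2, 3), (5, 0), (5, 3), (7, 0), (7, 3), (8, 0), (8, 3), (10, 0), (10, 3), (13, 0), (13, 3), (15, 0), (15, 3)]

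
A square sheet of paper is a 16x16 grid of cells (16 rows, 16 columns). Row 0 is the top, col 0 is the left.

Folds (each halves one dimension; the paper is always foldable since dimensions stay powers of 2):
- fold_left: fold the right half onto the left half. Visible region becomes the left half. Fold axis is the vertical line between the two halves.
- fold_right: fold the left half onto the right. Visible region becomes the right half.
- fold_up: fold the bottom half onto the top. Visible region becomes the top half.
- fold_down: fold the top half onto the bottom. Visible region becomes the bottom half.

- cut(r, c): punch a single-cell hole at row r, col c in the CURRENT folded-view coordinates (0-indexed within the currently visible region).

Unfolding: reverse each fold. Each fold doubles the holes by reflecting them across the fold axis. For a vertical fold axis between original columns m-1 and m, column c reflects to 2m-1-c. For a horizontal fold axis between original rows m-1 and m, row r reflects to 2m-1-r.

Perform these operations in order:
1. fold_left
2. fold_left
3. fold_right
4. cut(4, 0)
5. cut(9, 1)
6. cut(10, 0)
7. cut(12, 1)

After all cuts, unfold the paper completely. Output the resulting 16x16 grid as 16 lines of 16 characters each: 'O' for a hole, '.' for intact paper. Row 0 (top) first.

Answer: ................
................
................
................
.OO..OO..OO..OO.
................
................
................
................
O..OO..OO..OO..O
.OO..OO..OO..OO.
................
O..OO..OO..OO..O
................
................
................

Derivation:
Op 1 fold_left: fold axis v@8; visible region now rows[0,16) x cols[0,8) = 16x8
Op 2 fold_left: fold axis v@4; visible region now rows[0,16) x cols[0,4) = 16x4
Op 3 fold_right: fold axis v@2; visible region now rows[0,16) x cols[2,4) = 16x2
Op 4 cut(4, 0): punch at orig (4,2); cuts so far [(4, 2)]; region rows[0,16) x cols[2,4) = 16x2
Op 5 cut(9, 1): punch at orig (9,3); cuts so far [(4, 2), (9, 3)]; region rows[0,16) x cols[2,4) = 16x2
Op 6 cut(10, 0): punch at orig (10,2); cuts so far [(4, 2), (9, 3), (10, 2)]; region rows[0,16) x cols[2,4) = 16x2
Op 7 cut(12, 1): punch at orig (12,3); cuts so far [(4, 2), (9, 3), (10, 2), (12, 3)]; region rows[0,16) x cols[2,4) = 16x2
Unfold 1 (reflect across v@2): 8 holes -> [(4, 1), (4, 2), (9, 0), (9, 3), (10, 1), (10, 2), (12, 0), (12, 3)]
Unfold 2 (reflect across v@4): 16 holes -> [(4, 1), (4, 2), (4, 5), (4, 6), (9, 0), (9, 3), (9, 4), (9, 7), (10, 1), (10, 2), (10, 5), (10, 6), (12, 0), (12, 3), (12, 4), (12, 7)]
Unfold 3 (reflect across v@8): 32 holes -> [(4, 1), (4, 2), (4, 5), (4, 6), (4, 9), (4, 10), (4, 13), (4, 14), (9, 0), (9, 3), (9, 4), (9, 7), (9, 8), (9, 11), (9, 12), (9, 15), (10, 1), (10, 2), (10, 5), (10, 6), (10, 9), (10, 10), (10, 13), (10, 14), (12, 0), (12, 3), (12, 4), (12, 7), (12, 8), (12, 11), (12, 12), (12, 15)]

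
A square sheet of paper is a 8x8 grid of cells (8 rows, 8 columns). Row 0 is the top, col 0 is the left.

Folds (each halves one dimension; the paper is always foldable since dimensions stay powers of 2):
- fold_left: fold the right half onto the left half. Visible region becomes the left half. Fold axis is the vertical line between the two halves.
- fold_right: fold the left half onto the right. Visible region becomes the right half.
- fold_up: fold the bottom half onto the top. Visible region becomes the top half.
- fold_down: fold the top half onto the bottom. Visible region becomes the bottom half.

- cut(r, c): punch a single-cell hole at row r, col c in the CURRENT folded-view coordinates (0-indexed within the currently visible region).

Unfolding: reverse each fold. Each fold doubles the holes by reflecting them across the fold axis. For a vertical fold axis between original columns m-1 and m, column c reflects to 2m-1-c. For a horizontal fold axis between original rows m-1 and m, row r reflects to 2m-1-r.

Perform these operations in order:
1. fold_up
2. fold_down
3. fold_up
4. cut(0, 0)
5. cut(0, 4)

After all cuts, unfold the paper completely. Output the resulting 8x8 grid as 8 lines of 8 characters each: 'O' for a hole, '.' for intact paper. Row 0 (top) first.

Op 1 fold_up: fold axis h@4; visible region now rows[0,4) x cols[0,8) = 4x8
Op 2 fold_down: fold axis h@2; visible region now rows[2,4) x cols[0,8) = 2x8
Op 3 fold_up: fold axis h@3; visible region now rows[2,3) x cols[0,8) = 1x8
Op 4 cut(0, 0): punch at orig (2,0); cuts so far [(2, 0)]; region rows[2,3) x cols[0,8) = 1x8
Op 5 cut(0, 4): punch at orig (2,4); cuts so far [(2, 0), (2, 4)]; region rows[2,3) x cols[0,8) = 1x8
Unfold 1 (reflect across h@3): 4 holes -> [(2, 0), (2, 4), (3, 0), (3, 4)]
Unfold 2 (reflect across h@2): 8 holes -> [(0, 0), (0, 4), (1, 0), (1, 4), (2, 0), (2, 4), (3, 0), (3, 4)]
Unfold 3 (reflect across h@4): 16 holes -> [(0, 0), (0, 4), (1, 0), (1, 4), (2, 0), (2, 4), (3, 0), (3, 4), (4, 0), (4, 4), (5, 0), (5, 4), (6, 0), (6, 4), (7, 0), (7, 4)]

Answer: O...O...
O...O...
O...O...
O...O...
O...O...
O...O...
O...O...
O...O...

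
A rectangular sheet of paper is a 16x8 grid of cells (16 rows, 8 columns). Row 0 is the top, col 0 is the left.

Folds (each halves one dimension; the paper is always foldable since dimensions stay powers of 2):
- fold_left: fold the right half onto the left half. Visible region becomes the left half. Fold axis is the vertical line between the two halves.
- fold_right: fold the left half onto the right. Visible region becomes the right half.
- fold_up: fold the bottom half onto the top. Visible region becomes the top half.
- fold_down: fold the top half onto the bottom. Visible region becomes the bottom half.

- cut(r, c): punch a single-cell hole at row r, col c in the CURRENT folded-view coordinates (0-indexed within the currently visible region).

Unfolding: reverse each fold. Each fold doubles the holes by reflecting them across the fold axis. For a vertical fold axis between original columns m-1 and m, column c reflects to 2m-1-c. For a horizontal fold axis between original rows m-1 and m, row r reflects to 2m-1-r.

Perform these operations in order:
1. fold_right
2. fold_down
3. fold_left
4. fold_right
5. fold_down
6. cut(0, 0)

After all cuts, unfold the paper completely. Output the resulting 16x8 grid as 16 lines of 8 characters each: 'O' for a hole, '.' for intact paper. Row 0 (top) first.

Answer: ........
........
........
OOOOOOOO
OOOOOOOO
........
........
........
........
........
........
OOOOOOOO
OOOOOOOO
........
........
........

Derivation:
Op 1 fold_right: fold axis v@4; visible region now rows[0,16) x cols[4,8) = 16x4
Op 2 fold_down: fold axis h@8; visible region now rows[8,16) x cols[4,8) = 8x4
Op 3 fold_left: fold axis v@6; visible region now rows[8,16) x cols[4,6) = 8x2
Op 4 fold_right: fold axis v@5; visible region now rows[8,16) x cols[5,6) = 8x1
Op 5 fold_down: fold axis h@12; visible region now rows[12,16) x cols[5,6) = 4x1
Op 6 cut(0, 0): punch at orig (12,5); cuts so far [(12, 5)]; region rows[12,16) x cols[5,6) = 4x1
Unfold 1 (reflect across h@12): 2 holes -> [(11, 5), (12, 5)]
Unfold 2 (reflect across v@5): 4 holes -> [(11, 4), (11, 5), (12, 4), (12, 5)]
Unfold 3 (reflect across v@6): 8 holes -> [(11, 4), (11, 5), (11, 6), (11, 7), (12, 4), (12, 5), (12, 6), (12, 7)]
Unfold 4 (reflect across h@8): 16 holes -> [(3, 4), (3, 5), (3, 6), (3, 7), (4, 4), (4, 5), (4, 6), (4, 7), (11, 4), (11, 5), (11, 6), (11, 7), (12, 4), (12, 5), (12, 6), (12, 7)]
Unfold 5 (reflect across v@4): 32 holes -> [(3, 0), (3, 1), (3, 2), (3, 3), (3, 4), (3, 5), (3, 6), (3, 7), (4, 0), (4, 1), (4, 2), (4, 3), (4, 4), (4, 5), (4, 6), (4, 7), (11, 0), (11, 1), (11, 2), (11, 3), (11, 4), (11, 5), (11, 6), (11, 7), (12, 0), (12, 1), (12, 2), (12, 3), (12, 4), (12, 5), (12, 6), (12, 7)]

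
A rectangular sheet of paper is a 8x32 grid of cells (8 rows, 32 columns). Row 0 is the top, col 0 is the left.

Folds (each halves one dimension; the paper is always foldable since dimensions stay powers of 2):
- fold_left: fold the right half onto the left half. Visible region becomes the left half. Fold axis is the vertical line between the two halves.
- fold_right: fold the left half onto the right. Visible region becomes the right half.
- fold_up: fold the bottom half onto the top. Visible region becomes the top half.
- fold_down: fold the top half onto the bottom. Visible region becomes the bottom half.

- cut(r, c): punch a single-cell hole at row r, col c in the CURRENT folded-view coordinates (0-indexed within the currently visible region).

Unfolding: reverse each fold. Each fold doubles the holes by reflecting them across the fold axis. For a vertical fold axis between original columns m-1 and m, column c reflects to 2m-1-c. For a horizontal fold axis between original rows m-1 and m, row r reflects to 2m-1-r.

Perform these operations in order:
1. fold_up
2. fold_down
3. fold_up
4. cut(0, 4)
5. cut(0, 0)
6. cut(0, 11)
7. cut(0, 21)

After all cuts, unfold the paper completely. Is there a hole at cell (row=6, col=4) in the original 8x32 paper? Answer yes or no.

Op 1 fold_up: fold axis h@4; visible region now rows[0,4) x cols[0,32) = 4x32
Op 2 fold_down: fold axis h@2; visible region now rows[2,4) x cols[0,32) = 2x32
Op 3 fold_up: fold axis h@3; visible region now rows[2,3) x cols[0,32) = 1x32
Op 4 cut(0, 4): punch at orig (2,4); cuts so far [(2, 4)]; region rows[2,3) x cols[0,32) = 1x32
Op 5 cut(0, 0): punch at orig (2,0); cuts so far [(2, 0), (2, 4)]; region rows[2,3) x cols[0,32) = 1x32
Op 6 cut(0, 11): punch at orig (2,11); cuts so far [(2, 0), (2, 4), (2, 11)]; region rows[2,3) x cols[0,32) = 1x32
Op 7 cut(0, 21): punch at orig (2,21); cuts so far [(2, 0), (2, 4), (2, 11), (2, 21)]; region rows[2,3) x cols[0,32) = 1x32
Unfold 1 (reflect across h@3): 8 holes -> [(2, 0), (2, 4), (2, 11), (2, 21), (3, 0), (3, 4), (3, 11), (3, 21)]
Unfold 2 (reflect across h@2): 16 holes -> [(0, 0), (0, 4), (0, 11), (0, 21), (1, 0), (1, 4), (1, 11), (1, 21), (2, 0), (2, 4), (2, 11), (2, 21), (3, 0), (3, 4), (3, 11), (3, 21)]
Unfold 3 (reflect across h@4): 32 holes -> [(0, 0), (0, 4), (0, 11), (0, 21), (1, 0), (1, 4), (1, 11), (1, 21), (2, 0), (2, 4), (2, 11), (2, 21), (3, 0), (3, 4), (3, 11), (3, 21), (4, 0), (4, 4), (4, 11), (4, 21), (5, 0), (5, 4), (5, 11), (5, 21), (6, 0), (6, 4), (6, 11), (6, 21), (7, 0), (7, 4), (7, 11), (7, 21)]
Holes: [(0, 0), (0, 4), (0, 11), (0, 21), (1, 0), (1, 4), (1, 11), (1, 21), (2, 0), (2, 4), (2, 11), (2, 21), (3, 0), (3, 4), (3, 11), (3, 21), (4, 0), (4, 4), (4, 11), (4, 21), (5, 0), (5, 4), (5, 11), (5, 21), (6, 0), (6, 4), (6, 11), (6, 21), (7, 0), (7, 4), (7, 11), (7, 21)]

Answer: yes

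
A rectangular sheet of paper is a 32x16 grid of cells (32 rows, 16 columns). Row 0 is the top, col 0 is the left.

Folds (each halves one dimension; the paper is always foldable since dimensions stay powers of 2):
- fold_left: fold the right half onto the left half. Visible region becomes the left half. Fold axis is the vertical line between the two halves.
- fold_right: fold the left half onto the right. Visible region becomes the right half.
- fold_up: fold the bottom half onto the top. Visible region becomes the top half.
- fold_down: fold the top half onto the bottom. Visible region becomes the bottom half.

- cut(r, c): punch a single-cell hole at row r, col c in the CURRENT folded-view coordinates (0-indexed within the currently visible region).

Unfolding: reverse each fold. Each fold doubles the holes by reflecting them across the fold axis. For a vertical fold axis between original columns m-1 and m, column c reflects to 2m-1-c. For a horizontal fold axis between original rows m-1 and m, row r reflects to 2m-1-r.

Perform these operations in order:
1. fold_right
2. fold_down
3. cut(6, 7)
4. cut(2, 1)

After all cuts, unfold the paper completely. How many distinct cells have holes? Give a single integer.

Op 1 fold_right: fold axis v@8; visible region now rows[0,32) x cols[8,16) = 32x8
Op 2 fold_down: fold axis h@16; visible region now rows[16,32) x cols[8,16) = 16x8
Op 3 cut(6, 7): punch at orig (22,15); cuts so far [(22, 15)]; region rows[16,32) x cols[8,16) = 16x8
Op 4 cut(2, 1): punch at orig (18,9); cuts so far [(18, 9), (22, 15)]; region rows[16,32) x cols[8,16) = 16x8
Unfold 1 (reflect across h@16): 4 holes -> [(9, 15), (13, 9), (18, 9), (22, 15)]
Unfold 2 (reflect across v@8): 8 holes -> [(9, 0), (9, 15), (13, 6), (13, 9), (18, 6), (18, 9), (22, 0), (22, 15)]

Answer: 8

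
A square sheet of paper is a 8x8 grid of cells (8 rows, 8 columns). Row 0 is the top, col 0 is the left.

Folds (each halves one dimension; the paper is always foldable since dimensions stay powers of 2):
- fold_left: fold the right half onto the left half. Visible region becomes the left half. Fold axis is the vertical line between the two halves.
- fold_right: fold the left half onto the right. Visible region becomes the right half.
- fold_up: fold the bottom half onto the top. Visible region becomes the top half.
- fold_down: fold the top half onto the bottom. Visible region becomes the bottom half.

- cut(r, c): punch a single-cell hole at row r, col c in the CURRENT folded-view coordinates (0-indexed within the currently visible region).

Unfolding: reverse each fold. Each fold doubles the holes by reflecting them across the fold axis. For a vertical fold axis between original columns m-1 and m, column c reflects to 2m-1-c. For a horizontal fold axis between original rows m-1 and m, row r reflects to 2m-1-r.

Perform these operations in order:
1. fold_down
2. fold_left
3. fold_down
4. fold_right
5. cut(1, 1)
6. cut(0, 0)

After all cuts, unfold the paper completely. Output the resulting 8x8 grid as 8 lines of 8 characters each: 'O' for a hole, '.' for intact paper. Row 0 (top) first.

Answer: O..OO..O
.OO..OO.
.OO..OO.
O..OO..O
O..OO..O
.OO..OO.
.OO..OO.
O..OO..O

Derivation:
Op 1 fold_down: fold axis h@4; visible region now rows[4,8) x cols[0,8) = 4x8
Op 2 fold_left: fold axis v@4; visible region now rows[4,8) x cols[0,4) = 4x4
Op 3 fold_down: fold axis h@6; visible region now rows[6,8) x cols[0,4) = 2x4
Op 4 fold_right: fold axis v@2; visible region now rows[6,8) x cols[2,4) = 2x2
Op 5 cut(1, 1): punch at orig (7,3); cuts so far [(7, 3)]; region rows[6,8) x cols[2,4) = 2x2
Op 6 cut(0, 0): punch at orig (6,2); cuts so far [(6, 2), (7, 3)]; region rows[6,8) x cols[2,4) = 2x2
Unfold 1 (reflect across v@2): 4 holes -> [(6, 1), (6, 2), (7, 0), (7, 3)]
Unfold 2 (reflect across h@6): 8 holes -> [(4, 0), (4, 3), (5, 1), (5, 2), (6, 1), (6, 2), (7, 0), (7, 3)]
Unfold 3 (reflect across v@4): 16 holes -> [(4, 0), (4, 3), (4, 4), (4, 7), (5, 1), (5, 2), (5, 5), (5, 6), (6, 1), (6, 2), (6, 5), (6, 6), (7, 0), (7, 3), (7, 4), (7, 7)]
Unfold 4 (reflect across h@4): 32 holes -> [(0, 0), (0, 3), (0, 4), (0, 7), (1, 1), (1, 2), (1, 5), (1, 6), (2, 1), (2, 2), (2, 5), (2, 6), (3, 0), (3, 3), (3, 4), (3, 7), (4, 0), (4, 3), (4, 4), (4, 7), (5, 1), (5, 2), (5, 5), (5, 6), (6, 1), (6, 2), (6, 5), (6, 6), (7, 0), (7, 3), (7, 4), (7, 7)]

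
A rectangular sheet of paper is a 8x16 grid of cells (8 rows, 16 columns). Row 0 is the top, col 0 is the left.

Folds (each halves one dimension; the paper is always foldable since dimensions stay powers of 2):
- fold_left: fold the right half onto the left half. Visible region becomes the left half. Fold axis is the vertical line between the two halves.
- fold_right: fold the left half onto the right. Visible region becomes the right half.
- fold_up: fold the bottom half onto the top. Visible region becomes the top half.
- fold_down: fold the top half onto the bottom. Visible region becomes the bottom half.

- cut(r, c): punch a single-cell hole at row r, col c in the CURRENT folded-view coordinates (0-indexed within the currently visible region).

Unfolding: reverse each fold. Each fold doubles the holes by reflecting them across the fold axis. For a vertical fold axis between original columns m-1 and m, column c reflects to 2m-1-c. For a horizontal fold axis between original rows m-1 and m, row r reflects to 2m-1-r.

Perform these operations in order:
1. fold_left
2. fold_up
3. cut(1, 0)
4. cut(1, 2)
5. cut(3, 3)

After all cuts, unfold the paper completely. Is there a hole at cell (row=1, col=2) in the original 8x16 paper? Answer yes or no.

Op 1 fold_left: fold axis v@8; visible region now rows[0,8) x cols[0,8) = 8x8
Op 2 fold_up: fold axis h@4; visible region now rows[0,4) x cols[0,8) = 4x8
Op 3 cut(1, 0): punch at orig (1,0); cuts so far [(1, 0)]; region rows[0,4) x cols[0,8) = 4x8
Op 4 cut(1, 2): punch at orig (1,2); cuts so far [(1, 0), (1, 2)]; region rows[0,4) x cols[0,8) = 4x8
Op 5 cut(3, 3): punch at orig (3,3); cuts so far [(1, 0), (1, 2), (3, 3)]; region rows[0,4) x cols[0,8) = 4x8
Unfold 1 (reflect across h@4): 6 holes -> [(1, 0), (1, 2), (3, 3), (4, 3), (6, 0), (6, 2)]
Unfold 2 (reflect across v@8): 12 holes -> [(1, 0), (1, 2), (1, 13), (1, 15), (3, 3), (3, 12), (4, 3), (4, 12), (6, 0), (6, 2), (6, 13), (6, 15)]
Holes: [(1, 0), (1, 2), (1, 13), (1, 15), (3, 3), (3, 12), (4, 3), (4, 12), (6, 0), (6, 2), (6, 13), (6, 15)]

Answer: yes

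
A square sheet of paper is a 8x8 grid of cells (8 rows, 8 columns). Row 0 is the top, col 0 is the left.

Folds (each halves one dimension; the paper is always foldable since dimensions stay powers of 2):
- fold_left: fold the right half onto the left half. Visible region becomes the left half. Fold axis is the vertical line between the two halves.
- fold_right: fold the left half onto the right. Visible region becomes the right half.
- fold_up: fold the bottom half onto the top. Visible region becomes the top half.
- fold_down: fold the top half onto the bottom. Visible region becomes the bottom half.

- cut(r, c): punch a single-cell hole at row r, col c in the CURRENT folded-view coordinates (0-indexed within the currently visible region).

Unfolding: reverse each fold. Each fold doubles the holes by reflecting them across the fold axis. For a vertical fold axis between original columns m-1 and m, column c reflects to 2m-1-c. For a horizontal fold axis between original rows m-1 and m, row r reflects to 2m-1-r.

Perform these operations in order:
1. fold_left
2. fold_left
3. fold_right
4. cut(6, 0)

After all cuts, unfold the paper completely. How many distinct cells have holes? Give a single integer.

Op 1 fold_left: fold axis v@4; visible region now rows[0,8) x cols[0,4) = 8x4
Op 2 fold_left: fold axis v@2; visible region now rows[0,8) x cols[0,2) = 8x2
Op 3 fold_right: fold axis v@1; visible region now rows[0,8) x cols[1,2) = 8x1
Op 4 cut(6, 0): punch at orig (6,1); cuts so far [(6, 1)]; region rows[0,8) x cols[1,2) = 8x1
Unfold 1 (reflect across v@1): 2 holes -> [(6, 0), (6, 1)]
Unfold 2 (reflect across v@2): 4 holes -> [(6, 0), (6, 1), (6, 2), (6, 3)]
Unfold 3 (reflect across v@4): 8 holes -> [(6, 0), (6, 1), (6, 2), (6, 3), (6, 4), (6, 5), (6, 6), (6, 7)]

Answer: 8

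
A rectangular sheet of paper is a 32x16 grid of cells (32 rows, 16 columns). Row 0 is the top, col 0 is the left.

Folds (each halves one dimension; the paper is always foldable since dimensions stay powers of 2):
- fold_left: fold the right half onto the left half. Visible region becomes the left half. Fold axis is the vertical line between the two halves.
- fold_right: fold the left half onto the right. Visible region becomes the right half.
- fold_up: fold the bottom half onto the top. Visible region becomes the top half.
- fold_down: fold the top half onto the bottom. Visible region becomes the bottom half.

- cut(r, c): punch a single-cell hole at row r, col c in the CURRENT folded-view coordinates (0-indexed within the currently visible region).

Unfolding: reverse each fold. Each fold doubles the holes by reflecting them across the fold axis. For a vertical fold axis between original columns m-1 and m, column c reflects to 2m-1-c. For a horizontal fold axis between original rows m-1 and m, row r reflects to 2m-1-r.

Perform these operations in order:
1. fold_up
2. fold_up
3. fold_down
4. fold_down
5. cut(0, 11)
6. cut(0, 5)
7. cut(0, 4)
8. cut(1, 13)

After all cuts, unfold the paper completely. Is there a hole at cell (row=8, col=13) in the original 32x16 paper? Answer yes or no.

Answer: yes

Derivation:
Op 1 fold_up: fold axis h@16; visible region now rows[0,16) x cols[0,16) = 16x16
Op 2 fold_up: fold axis h@8; visible region now rows[0,8) x cols[0,16) = 8x16
Op 3 fold_down: fold axis h@4; visible region now rows[4,8) x cols[0,16) = 4x16
Op 4 fold_down: fold axis h@6; visible region now rows[6,8) x cols[0,16) = 2x16
Op 5 cut(0, 11): punch at orig (6,11); cuts so far [(6, 11)]; region rows[6,8) x cols[0,16) = 2x16
Op 6 cut(0, 5): punch at orig (6,5); cuts so far [(6, 5), (6, 11)]; region rows[6,8) x cols[0,16) = 2x16
Op 7 cut(0, 4): punch at orig (6,4); cuts so far [(6, 4), (6, 5), (6, 11)]; region rows[6,8) x cols[0,16) = 2x16
Op 8 cut(1, 13): punch at orig (7,13); cuts so far [(6, 4), (6, 5), (6, 11), (7, 13)]; region rows[6,8) x cols[0,16) = 2x16
Unfold 1 (reflect across h@6): 8 holes -> [(4, 13), (5, 4), (5, 5), (5, 11), (6, 4), (6, 5), (6, 11), (7, 13)]
Unfold 2 (reflect across h@4): 16 holes -> [(0, 13), (1, 4), (1, 5), (1, 11), (2, 4), (2, 5), (2, 11), (3, 13), (4, 13), (5, 4), (5, 5), (5, 11), (6, 4), (6, 5), (6, 11), (7, 13)]
Unfold 3 (reflect across h@8): 32 holes -> [(0, 13), (1, 4), (1, 5), (1, 11), (2, 4), (2, 5), (2, 11), (3, 13), (4, 13), (5, 4), (5, 5), (5, 11), (6, 4), (6, 5), (6, 11), (7, 13), (8, 13), (9, 4), (9, 5), (9, 11), (10, 4), (10, 5), (10, 11), (11, 13), (12, 13), (13, 4), (13, 5), (13, 11), (14, 4), (14, 5), (14, 11), (15, 13)]
Unfold 4 (reflect across h@16): 64 holes -> [(0, 13), (1, 4), (1, 5), (1, 11), (2, 4), (2, 5), (2, 11), (3, 13), (4, 13), (5, 4), (5, 5), (5, 11), (6, 4), (6, 5), (6, 11), (7, 13), (8, 13), (9, 4), (9, 5), (9, 11), (10, 4), (10, 5), (10, 11), (11, 13), (12, 13), (13, 4), (13, 5), (13, 11), (14, 4), (14, 5), (14, 11), (15, 13), (16, 13), (17, 4), (17, 5), (17, 11), (18, 4), (18, 5), (18, 11), (19, 13), (20, 13), (21, 4), (21, 5), (21, 11), (22, 4), (22, 5), (22, 11), (23, 13), (24, 13), (25, 4), (25, 5), (25, 11), (26, 4), (26, 5), (26, 11), (27, 13), (28, 13), (29, 4), (29, 5), (29, 11), (30, 4), (30, 5), (30, 11), (31, 13)]
Holes: [(0, 13), (1, 4), (1, 5), (1, 11), (2, 4), (2, 5), (2, 11), (3, 13), (4, 13), (5, 4), (5, 5), (5, 11), (6, 4), (6, 5), (6, 11), (7, 13), (8, 13), (9, 4), (9, 5), (9, 11), (10, 4), (10, 5), (10, 11), (11, 13), (12, 13), (13, 4), (13, 5), (13, 11), (14, 4), (14, 5), (14, 11), (15, 13), (16, 13), (17, 4), (17, 5), (17, 11), (18, 4), (18, 5), (18, 11), (19, 13), (20, 13), (21, 4), (21, 5), (21, 11), (22, 4), (22, 5), (22, 11), (23, 13), (24, 13), (25, 4), (25, 5), (25, 11), (26, 4), (26, 5), (26, 11), (27, 13), (28, 13), (29, 4), (29, 5), (29, 11), (30, 4), (30, 5), (30, 11), (31, 13)]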